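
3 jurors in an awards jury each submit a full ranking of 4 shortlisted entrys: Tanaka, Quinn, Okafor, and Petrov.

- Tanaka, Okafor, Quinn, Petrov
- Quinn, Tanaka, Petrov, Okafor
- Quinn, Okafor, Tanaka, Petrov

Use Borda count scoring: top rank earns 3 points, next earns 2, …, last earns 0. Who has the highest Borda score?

Quinn

Borda scores:
  Tanaka: 3 + 2 + 1 = 6
  Quinn: 1 + 3 + 3 = 7
  Okafor: 2 + 0 + 2 = 4
  Petrov: 0 + 1 + 0 = 1
Quinn has the highest total.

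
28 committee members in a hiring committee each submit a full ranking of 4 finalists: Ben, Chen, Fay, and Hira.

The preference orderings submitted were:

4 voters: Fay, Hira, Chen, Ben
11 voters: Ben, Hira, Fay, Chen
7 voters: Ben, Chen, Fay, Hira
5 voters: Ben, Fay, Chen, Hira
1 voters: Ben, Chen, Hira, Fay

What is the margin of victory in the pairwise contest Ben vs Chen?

Ballots ranking Ben above Chen: 11+7+5+1 = 24.
Ballots ranking Chen above Ben: 4.
Ben wins 24–4, a margin of 20.

20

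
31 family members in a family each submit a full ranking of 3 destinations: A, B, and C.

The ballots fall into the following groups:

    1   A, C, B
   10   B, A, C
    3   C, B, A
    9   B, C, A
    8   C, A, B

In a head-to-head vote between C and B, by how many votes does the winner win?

7

Ballots ranking C above B: 1+3+8 = 12.
Ballots ranking B above C: 10+9 = 19.
B wins 19–12, a margin of 7.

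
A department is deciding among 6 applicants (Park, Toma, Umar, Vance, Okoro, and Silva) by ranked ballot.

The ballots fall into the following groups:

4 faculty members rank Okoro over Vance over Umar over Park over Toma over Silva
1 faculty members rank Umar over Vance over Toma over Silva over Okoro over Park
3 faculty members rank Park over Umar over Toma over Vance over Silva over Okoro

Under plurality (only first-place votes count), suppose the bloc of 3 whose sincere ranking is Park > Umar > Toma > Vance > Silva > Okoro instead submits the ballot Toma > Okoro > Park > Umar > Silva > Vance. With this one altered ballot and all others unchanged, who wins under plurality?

Okoro

First-place totals with the altered ballot: Park 0, Toma 3, Umar 1, Vance 0, Okoro 4, Silva 0.
The winner is unchanged: still Okoro.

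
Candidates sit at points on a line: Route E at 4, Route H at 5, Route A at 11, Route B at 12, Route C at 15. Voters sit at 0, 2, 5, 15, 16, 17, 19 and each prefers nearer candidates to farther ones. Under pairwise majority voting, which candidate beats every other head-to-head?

With single-peaked preferences on a line, the Condorcet winner is the candidate closest to the median voter.
The median voter (position 15) is closest to Route C at 15.
Check: Route C vs Route B — voters closer to Route C: 4 of 7.

Route C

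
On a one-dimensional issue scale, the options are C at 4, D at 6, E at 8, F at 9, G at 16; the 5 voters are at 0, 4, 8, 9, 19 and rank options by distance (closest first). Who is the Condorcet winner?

With single-peaked preferences on a line, the Condorcet winner is the candidate closest to the median voter.
The median voter (position 8) is closest to E at 8.
Check: E vs G — voters closer to E: 4 of 5.

E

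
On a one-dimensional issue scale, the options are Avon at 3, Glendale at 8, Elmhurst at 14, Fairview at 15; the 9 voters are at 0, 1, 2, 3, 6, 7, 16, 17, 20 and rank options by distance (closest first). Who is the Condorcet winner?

With single-peaked preferences on a line, the Condorcet winner is the candidate closest to the median voter.
The median voter (position 6) is closest to Glendale at 8.
Check: Glendale vs Avon — voters closer to Glendale: 5 of 9.

Glendale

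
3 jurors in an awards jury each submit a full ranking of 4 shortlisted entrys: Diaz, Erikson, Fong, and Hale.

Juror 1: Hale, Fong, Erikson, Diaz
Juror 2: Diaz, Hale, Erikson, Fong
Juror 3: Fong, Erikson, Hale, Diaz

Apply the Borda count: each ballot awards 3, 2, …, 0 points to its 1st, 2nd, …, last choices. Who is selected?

Borda scores:
  Diaz: 0 + 3 + 0 = 3
  Erikson: 1 + 1 + 2 = 4
  Fong: 2 + 0 + 3 = 5
  Hale: 3 + 2 + 1 = 6
Hale has the highest total.

Hale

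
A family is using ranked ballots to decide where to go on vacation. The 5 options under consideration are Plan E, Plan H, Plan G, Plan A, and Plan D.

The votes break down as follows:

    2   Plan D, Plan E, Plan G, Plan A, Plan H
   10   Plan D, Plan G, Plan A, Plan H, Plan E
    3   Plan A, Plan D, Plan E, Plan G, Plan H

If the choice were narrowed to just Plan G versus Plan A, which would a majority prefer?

Plan G

Ballots ranking Plan G above Plan A: 2+10 = 12.
Ballots ranking Plan A above Plan G: 3.
Plan G wins the head-to-head, 12–3.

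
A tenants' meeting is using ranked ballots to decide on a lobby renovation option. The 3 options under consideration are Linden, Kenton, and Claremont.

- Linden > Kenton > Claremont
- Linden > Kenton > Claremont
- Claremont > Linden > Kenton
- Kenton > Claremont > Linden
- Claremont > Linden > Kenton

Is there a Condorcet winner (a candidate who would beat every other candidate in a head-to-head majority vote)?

Head-to-head results (5 voters total):
Linden vs Kenton: Linden wins 4–1.
Linden vs Claremont: Claremont wins 3–2.
Kenton vs Claremont: Kenton wins 3–2.
No candidate beats all others: Linden beats Kenton beats Claremont beats Linden, a majority cycle.

No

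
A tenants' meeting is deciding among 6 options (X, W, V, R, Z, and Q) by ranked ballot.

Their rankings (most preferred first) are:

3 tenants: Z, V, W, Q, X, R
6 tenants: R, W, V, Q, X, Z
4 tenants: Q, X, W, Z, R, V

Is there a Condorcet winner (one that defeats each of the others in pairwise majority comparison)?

Yes

Head-to-head results (13 voters total):
X vs W: W wins 9–4.
X vs V: V wins 9–4.
X vs R: X wins 7–6.
X vs Z: X wins 10–3.
X vs Q: Q wins 13–0.
W vs V: W wins 10–3.
W vs R: W wins 7–6.
W vs Z: W wins 10–3.
W vs Q: W wins 9–4.
V vs R: R wins 10–3.
V vs Z: Z wins 7–6.
V vs Q: V wins 9–4.
R vs Z: Z wins 7–6.
R vs Q: Q wins 7–6.
Z vs Q: Q wins 10–3.
W beats each rival — X (9–4), V (10–3), R (7–6), Z (10–3), Q (9–4) — so W is the Condorcet winner.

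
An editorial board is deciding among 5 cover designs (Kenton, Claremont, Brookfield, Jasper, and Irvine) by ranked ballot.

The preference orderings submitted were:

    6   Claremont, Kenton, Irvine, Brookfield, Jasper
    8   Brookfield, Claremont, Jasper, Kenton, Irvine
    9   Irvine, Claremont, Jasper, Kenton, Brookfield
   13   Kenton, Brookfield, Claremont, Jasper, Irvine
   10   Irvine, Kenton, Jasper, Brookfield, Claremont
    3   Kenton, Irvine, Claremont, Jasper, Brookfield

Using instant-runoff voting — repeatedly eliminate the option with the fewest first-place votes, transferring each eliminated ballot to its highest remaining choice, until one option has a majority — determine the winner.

Round 1: Irvine 19, Kenton 16, Brookfield 8, Claremont 6, Jasper 0. Jasper has the fewest and is eliminated.
Round 2: Irvine 19, Kenton 16, Brookfield 8, Claremont 6. Claremont has the fewest and is eliminated.
Round 3: Kenton 22, Irvine 19, Brookfield 8. Brookfield has the fewest and is eliminated.
Round 4: Kenton 30, Irvine 19. Kenton has a majority.

Kenton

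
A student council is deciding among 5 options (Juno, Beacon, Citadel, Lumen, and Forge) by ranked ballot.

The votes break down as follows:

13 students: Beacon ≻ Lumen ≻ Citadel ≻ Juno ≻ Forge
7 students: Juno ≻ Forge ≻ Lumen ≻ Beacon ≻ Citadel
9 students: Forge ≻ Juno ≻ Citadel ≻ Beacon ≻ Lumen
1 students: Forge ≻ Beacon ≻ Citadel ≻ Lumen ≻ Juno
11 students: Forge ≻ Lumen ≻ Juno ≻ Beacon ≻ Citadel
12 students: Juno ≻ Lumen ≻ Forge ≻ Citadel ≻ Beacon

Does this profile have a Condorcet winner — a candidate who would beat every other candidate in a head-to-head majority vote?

Head-to-head results (53 voters total):
Juno vs Beacon: Juno wins 39–14.
Juno vs Citadel: Juno wins 39–14.
Juno vs Lumen: Juno wins 28–25.
Juno vs Forge: Juno wins 32–21.
Beacon vs Citadel: Beacon wins 32–21.
Beacon vs Lumen: Lumen wins 30–23.
Beacon vs Forge: Forge wins 40–13.
Citadel vs Lumen: Lumen wins 43–10.
Citadel vs Forge: Forge wins 40–13.
Lumen vs Forge: Forge wins 28–25.
Juno beats each rival — Beacon (39–14), Citadel (39–14), Lumen (28–25), Forge (32–21) — so Juno is the Condorcet winner.

Yes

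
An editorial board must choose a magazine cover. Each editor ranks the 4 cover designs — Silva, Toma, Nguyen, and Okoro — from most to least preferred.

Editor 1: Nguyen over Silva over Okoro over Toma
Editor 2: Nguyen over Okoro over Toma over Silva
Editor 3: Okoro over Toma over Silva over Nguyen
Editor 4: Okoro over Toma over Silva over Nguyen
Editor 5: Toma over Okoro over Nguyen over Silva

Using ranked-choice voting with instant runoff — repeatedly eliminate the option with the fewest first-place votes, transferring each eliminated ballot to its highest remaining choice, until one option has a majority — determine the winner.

Round 1: Nguyen 2, Okoro 2, Toma 1, Silva 0. Silva has the fewest and is eliminated.
Round 2: Nguyen 2, Okoro 2, Toma 1. Toma has the fewest and is eliminated.
Round 3: Okoro 3, Nguyen 2. Okoro has a majority.

Okoro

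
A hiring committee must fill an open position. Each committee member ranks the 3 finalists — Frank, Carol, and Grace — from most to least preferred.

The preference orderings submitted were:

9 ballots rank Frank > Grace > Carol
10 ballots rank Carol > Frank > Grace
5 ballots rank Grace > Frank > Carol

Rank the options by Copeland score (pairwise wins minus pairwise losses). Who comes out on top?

Frank

Pairwise results:
  Frank vs Carol: Frank wins 14–10.
  Frank vs Grace: Frank wins 19–5.
  Carol vs Grace: Grace wins 14–10.
Copeland scores (wins − losses):
  Frank: 2 − 0 = 2
  Carol: 0 − 2 = -2
  Grace: 1 − 1 = 0
Frank has the best Copeland score.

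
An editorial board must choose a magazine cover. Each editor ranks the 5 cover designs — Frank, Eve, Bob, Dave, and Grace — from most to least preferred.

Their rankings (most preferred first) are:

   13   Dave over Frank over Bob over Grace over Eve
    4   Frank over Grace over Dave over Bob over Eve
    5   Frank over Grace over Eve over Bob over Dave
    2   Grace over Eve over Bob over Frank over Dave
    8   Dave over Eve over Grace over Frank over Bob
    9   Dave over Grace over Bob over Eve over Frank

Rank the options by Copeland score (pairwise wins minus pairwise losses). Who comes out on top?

Pairwise results:
  Frank vs Eve: Frank wins 22–19.
  Frank vs Bob: Frank wins 30–11.
  Frank vs Dave: Dave wins 30–11.
  Frank vs Grace: Frank wins 22–19.
  Eve vs Bob: Bob wins 26–15.
  Eve vs Dave: Dave wins 34–7.
  Eve vs Grace: Grace wins 33–8.
  Bob vs Dave: Dave wins 34–7.
  Bob vs Grace: Grace wins 28–13.
  Dave vs Grace: Dave wins 30–11.
Copeland scores (wins − losses):
  Frank: 3 − 1 = 2
  Eve: 0 − 4 = -4
  Bob: 1 − 3 = -2
  Dave: 4 − 0 = 4
  Grace: 2 − 2 = 0
Dave has the best Copeland score.

Dave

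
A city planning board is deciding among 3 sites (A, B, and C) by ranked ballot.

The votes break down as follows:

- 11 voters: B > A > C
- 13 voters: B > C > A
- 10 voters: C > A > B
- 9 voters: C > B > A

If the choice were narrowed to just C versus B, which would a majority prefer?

B

Ballots ranking C above B: 10+9 = 19.
Ballots ranking B above C: 11+13 = 24.
B wins the head-to-head, 24–19.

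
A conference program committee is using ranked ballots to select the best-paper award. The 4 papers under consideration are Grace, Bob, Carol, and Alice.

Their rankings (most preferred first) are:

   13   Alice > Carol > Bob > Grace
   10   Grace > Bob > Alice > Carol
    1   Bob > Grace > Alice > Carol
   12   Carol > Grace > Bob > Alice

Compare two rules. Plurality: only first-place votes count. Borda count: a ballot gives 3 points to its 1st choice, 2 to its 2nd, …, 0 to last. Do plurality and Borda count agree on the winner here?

Plurality first-place counts: Grace 10, Bob 1, Carol 12, Alice 13 → Alice.
Borda totals: Grace 56, Bob 48, Carol 62, Alice 50 → Carol.
The two rules disagree: plurality picks Alice, Borda picks Carol.

No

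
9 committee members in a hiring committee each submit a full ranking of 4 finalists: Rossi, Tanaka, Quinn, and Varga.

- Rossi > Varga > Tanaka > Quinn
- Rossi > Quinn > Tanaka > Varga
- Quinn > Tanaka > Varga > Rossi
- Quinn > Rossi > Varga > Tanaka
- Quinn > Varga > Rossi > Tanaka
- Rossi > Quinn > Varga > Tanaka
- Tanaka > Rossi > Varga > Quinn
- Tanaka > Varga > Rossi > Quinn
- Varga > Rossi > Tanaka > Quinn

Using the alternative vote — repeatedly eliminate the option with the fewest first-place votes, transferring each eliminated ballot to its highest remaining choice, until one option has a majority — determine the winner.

Rossi

Round 1: Rossi 3, Quinn 3, Tanaka 2, Varga 1. Varga has the fewest and is eliminated.
Round 2: Rossi 4, Quinn 3, Tanaka 2. Tanaka has the fewest and is eliminated.
Round 3: Rossi 6, Quinn 3. Rossi has a majority.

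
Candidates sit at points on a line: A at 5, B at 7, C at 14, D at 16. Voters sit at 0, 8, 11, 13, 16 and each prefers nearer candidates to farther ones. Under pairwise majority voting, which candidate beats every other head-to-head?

C

With single-peaked preferences on a line, the Condorcet winner is the candidate closest to the median voter.
The median voter (position 11) is closest to C at 14.
Check: C vs D — voters closer to C: 4 of 5.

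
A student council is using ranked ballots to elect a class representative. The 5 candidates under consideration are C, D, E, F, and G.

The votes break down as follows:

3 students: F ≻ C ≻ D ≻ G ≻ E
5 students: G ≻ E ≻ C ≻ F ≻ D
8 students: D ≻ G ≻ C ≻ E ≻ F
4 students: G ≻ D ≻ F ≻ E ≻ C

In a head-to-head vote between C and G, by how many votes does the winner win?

14

Ballots ranking C above G: 3.
Ballots ranking G above C: 5+8+4 = 17.
G wins 17–3, a margin of 14.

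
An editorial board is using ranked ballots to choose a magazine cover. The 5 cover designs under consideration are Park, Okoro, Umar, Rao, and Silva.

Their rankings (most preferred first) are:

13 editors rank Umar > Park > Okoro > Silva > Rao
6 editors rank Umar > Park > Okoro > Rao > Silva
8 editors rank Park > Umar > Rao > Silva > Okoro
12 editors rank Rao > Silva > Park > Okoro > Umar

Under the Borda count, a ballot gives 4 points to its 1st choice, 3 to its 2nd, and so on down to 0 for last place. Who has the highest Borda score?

Borda scores:
  Park: 13·3 + 6·3 + 8·4 + 12·2 = 113
  Okoro: 13·2 + 6·2 + 8·0 + 12·1 = 50
  Umar: 13·4 + 6·4 + 8·3 + 12·0 = 100
  Rao: 13·0 + 6·1 + 8·2 + 12·4 = 70
  Silva: 13·1 + 6·0 + 8·1 + 12·3 = 57
Park has the highest total.

Park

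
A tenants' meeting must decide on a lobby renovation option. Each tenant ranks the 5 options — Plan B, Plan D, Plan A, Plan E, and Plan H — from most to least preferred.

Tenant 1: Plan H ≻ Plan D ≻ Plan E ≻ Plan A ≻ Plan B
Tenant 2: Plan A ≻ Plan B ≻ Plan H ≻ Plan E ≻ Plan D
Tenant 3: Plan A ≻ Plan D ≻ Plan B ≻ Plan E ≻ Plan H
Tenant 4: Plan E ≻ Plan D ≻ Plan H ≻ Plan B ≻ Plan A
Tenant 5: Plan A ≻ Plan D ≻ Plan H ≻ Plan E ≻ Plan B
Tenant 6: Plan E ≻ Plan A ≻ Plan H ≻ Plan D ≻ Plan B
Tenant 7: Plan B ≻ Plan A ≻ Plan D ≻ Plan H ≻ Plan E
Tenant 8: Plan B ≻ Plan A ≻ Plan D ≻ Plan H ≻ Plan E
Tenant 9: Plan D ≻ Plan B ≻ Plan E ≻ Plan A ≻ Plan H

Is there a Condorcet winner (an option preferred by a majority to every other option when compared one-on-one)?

Yes

Head-to-head results (9 voters total):
Plan B vs Plan D: Plan D wins 6–3.
Plan B vs Plan A: Plan A wins 5–4.
Plan B vs Plan E: Plan B wins 5–4.
Plan B vs Plan H: Plan B wins 5–4.
Plan D vs Plan A: Plan A wins 6–3.
Plan D vs Plan E: Plan D wins 6–3.
Plan D vs Plan H: Plan D wins 6–3.
Plan A vs Plan E: Plan A wins 5–4.
Plan A vs Plan H: Plan A wins 7–2.
Plan E vs Plan H: Plan H wins 5–4.
Plan A beats each rival — Plan B (5–4), Plan D (6–3), Plan E (5–4), Plan H (7–2) — so Plan A is the Condorcet winner.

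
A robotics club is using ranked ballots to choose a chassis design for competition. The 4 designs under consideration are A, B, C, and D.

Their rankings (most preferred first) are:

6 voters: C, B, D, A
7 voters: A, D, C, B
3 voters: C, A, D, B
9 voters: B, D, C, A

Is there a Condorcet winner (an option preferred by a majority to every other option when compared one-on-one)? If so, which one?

Head-to-head results (25 voters total):
A vs B: B wins 15–10.
A vs C: C wins 18–7.
A vs D: D wins 15–10.
B vs C: C wins 16–9.
B vs D: B wins 15–10.
C vs D: D wins 16–9.
No candidate beats all others: B beats D beats C beats B, a majority cycle.

None — there is no Condorcet winner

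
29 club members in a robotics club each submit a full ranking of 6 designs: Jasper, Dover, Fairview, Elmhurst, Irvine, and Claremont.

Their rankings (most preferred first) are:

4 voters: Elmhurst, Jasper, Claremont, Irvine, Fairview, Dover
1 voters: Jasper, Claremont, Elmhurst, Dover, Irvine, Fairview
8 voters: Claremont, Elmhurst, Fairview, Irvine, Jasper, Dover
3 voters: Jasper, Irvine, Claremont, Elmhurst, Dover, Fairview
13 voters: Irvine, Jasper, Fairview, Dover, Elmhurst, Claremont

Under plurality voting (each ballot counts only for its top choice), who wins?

First-place vote totals:
  Jasper: 4
  Dover: 0
  Fairview: 0
  Elmhurst: 4
  Irvine: 13
  Claremont: 8
Irvine has the most first-place votes.

Irvine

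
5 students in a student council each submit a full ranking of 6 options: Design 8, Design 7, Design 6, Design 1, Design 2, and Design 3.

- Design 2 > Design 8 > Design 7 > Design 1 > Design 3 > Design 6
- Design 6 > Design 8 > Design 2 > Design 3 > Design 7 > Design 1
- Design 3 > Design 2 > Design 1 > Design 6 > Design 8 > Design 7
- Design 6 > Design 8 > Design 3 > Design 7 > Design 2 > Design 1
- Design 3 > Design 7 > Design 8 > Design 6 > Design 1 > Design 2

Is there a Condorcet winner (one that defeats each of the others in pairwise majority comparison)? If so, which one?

Head-to-head results (5 voters total):
Design 8 vs Design 7: Design 8 wins 4–1.
Design 8 vs Design 6: Design 6 wins 3–2.
Design 8 vs Design 1: Design 8 wins 4–1.
Design 8 vs Design 2: Design 8 wins 3–2.
Design 8 vs Design 3: Design 8 wins 3–2.
Design 7 vs Design 6: Design 6 wins 3–2.
Design 7 vs Design 1: Design 7 wins 4–1.
Design 7 vs Design 2: Design 2 wins 3–2.
Design 7 vs Design 3: Design 3 wins 4–1.
Design 6 vs Design 1: Design 6 wins 3–2.
Design 6 vs Design 2: Design 6 wins 3–2.
Design 6 vs Design 3: Design 3 wins 3–2.
Design 1 vs Design 2: Design 2 wins 4–1.
Design 1 vs Design 3: Design 3 wins 4–1.
Design 2 vs Design 3: Design 3 wins 3–2.
No candidate beats all others: Design 8 beats Design 3 beats Design 6 beats Design 8, a majority cycle.

There is no Condorcet winner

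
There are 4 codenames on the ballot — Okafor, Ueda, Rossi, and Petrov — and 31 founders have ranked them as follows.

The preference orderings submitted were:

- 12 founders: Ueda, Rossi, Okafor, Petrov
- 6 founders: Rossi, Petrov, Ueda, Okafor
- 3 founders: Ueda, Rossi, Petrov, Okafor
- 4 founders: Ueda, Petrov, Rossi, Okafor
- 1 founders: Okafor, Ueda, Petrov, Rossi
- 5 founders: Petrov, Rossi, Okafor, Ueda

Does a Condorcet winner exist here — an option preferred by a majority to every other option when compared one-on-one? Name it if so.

Head-to-head results (31 voters total):
Okafor vs Ueda: Ueda wins 25–6.
Okafor vs Rossi: Rossi wins 30–1.
Okafor vs Petrov: Petrov wins 18–13.
Ueda vs Rossi: Ueda wins 20–11.
Ueda vs Petrov: Ueda wins 20–11.
Rossi vs Petrov: Rossi wins 21–10.
Ueda beats each rival — Okafor (25–6), Rossi (20–11), Petrov (20–11) — so Ueda is the Condorcet winner.

Ueda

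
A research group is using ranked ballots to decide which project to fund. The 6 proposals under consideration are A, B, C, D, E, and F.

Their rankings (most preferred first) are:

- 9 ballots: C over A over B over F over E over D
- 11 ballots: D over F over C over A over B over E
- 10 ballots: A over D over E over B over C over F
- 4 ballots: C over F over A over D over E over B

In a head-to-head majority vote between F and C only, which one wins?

C

Ballots ranking F above C: 11.
Ballots ranking C above F: 9+10+4 = 23.
C wins the head-to-head, 23–11.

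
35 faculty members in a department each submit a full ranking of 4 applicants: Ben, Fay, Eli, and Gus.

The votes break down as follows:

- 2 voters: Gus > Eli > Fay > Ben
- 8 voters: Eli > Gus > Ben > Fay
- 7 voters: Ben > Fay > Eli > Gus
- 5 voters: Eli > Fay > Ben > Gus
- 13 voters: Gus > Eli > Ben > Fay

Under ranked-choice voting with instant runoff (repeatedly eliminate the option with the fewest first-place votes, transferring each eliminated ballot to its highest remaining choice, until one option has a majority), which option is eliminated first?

Fay

Round 1: Gus 15, Eli 13, Ben 7, Fay 0. Fay has the fewest and is eliminated.
Round 2: Gus 15, Eli 13, Ben 7. Ben has the fewest and is eliminated.
Round 3: Eli 20, Gus 15. Eli has a majority.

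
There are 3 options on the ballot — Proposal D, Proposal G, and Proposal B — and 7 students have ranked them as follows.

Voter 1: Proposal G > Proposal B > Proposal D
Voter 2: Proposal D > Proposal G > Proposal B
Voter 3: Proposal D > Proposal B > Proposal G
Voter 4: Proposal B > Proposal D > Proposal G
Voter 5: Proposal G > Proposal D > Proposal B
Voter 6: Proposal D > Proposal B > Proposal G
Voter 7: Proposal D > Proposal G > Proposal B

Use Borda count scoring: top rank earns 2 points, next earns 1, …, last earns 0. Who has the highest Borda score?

Proposal D

Borda scores:
  Proposal D: 0 + 2 + 2 + 1 + 1 + 2 + 2 = 10
  Proposal G: 2 + 1 + 0 + 0 + 2 + 0 + 1 = 6
  Proposal B: 1 + 0 + 1 + 2 + 0 + 1 + 0 = 5
Proposal D has the highest total.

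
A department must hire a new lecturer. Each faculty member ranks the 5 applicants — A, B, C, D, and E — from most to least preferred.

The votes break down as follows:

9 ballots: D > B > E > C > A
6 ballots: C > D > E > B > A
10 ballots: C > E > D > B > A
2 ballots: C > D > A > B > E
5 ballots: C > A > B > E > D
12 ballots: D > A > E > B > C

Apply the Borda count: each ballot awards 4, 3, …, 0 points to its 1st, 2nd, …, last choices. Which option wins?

Borda scores:
  A: 9·0 + 6·0 + 10·0 + 2·2 + 5·3 + 12·3 = 55
  B: 9·3 + 6·1 + 10·1 + 2·1 + 5·2 + 12·1 = 67
  C: 9·1 + 6·4 + 10·4 + 2·4 + 5·4 + 12·0 = 101
  D: 9·4 + 6·3 + 10·2 + 2·3 + 5·0 + 12·4 = 128
  E: 9·2 + 6·2 + 10·3 + 2·0 + 5·1 + 12·2 = 89
D has the highest total.

D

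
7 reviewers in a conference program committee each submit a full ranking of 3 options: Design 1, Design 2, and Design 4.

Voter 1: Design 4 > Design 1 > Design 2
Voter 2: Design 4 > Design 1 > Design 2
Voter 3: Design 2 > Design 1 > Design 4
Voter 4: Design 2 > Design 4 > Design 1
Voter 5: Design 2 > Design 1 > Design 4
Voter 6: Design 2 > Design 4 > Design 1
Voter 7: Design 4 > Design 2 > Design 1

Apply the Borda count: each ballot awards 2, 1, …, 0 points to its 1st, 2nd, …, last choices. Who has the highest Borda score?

Borda scores:
  Design 1: 1 + 1 + 1 + 0 + 1 + 0 + 0 = 4
  Design 2: 0 + 0 + 2 + 2 + 2 + 2 + 1 = 9
  Design 4: 2 + 2 + 0 + 1 + 0 + 1 + 2 = 8
Design 2 has the highest total.

Design 2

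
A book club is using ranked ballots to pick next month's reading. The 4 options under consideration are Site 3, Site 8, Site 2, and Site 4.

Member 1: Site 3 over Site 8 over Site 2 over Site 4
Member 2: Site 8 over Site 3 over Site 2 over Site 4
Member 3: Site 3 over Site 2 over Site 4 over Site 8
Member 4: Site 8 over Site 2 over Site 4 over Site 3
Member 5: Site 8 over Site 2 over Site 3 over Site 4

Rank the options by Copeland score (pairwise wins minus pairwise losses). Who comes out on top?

Pairwise results:
  Site 3 vs Site 8: Site 8 wins 3–2.
  Site 3 vs Site 2: Site 3 wins 3–2.
  Site 3 vs Site 4: Site 3 wins 4–1.
  Site 8 vs Site 2: Site 8 wins 4–1.
  Site 8 vs Site 4: Site 8 wins 4–1.
  Site 2 vs Site 4: Site 2 wins 5–0.
Copeland scores (wins − losses):
  Site 3: 2 − 1 = 1
  Site 8: 3 − 0 = 3
  Site 2: 1 − 2 = -1
  Site 4: 0 − 3 = -3
Site 8 has the best Copeland score.

Site 8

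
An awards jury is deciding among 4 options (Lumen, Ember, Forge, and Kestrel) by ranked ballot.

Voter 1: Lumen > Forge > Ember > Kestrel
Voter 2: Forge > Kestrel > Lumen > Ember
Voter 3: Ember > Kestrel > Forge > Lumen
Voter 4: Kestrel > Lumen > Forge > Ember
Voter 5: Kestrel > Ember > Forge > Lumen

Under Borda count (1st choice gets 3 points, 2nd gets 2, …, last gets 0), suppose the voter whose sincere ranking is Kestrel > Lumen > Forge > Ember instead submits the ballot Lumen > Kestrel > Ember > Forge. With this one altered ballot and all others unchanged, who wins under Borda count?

Kestrel

Borda totals with the altered ballot: Lumen 7, Ember 7, Forge 7, Kestrel 9.
The winner is unchanged: still Kestrel.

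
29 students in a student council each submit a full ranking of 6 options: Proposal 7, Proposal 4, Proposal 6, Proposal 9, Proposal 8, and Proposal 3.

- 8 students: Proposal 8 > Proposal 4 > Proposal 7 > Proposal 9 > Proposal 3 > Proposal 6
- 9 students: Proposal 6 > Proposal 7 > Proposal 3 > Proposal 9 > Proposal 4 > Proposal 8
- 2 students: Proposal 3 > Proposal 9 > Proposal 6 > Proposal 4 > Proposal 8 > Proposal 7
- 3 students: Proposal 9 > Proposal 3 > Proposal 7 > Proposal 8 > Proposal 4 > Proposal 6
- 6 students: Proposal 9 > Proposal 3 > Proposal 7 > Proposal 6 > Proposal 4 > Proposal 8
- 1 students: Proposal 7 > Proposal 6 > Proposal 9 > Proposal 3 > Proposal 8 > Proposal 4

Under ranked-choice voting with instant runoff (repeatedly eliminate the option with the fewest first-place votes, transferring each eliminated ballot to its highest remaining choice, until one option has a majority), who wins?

Proposal 9

Round 1: Proposal 6 9, Proposal 9 9, Proposal 8 8, Proposal 3 2, Proposal 7 1, Proposal 4 0. Proposal 4 has the fewest and is eliminated.
Round 2: Proposal 6 9, Proposal 9 9, Proposal 8 8, Proposal 3 2, Proposal 7 1. Proposal 7 has the fewest and is eliminated.
Round 3: Proposal 6 10, Proposal 9 9, Proposal 8 8, Proposal 3 2. Proposal 3 has the fewest and is eliminated.
Round 4: Proposal 9 11, Proposal 6 10, Proposal 8 8. Proposal 8 has the fewest and is eliminated.
Round 5: Proposal 9 19, Proposal 6 10. Proposal 9 has a majority.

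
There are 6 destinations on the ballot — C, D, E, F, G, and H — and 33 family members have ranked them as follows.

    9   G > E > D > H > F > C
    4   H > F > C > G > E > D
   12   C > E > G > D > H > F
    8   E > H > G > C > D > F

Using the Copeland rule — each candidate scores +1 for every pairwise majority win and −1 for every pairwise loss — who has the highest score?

Pairwise results:
  C vs D: C wins 24–9.
  C vs E: E wins 17–16.
  C vs F: C wins 20–13.
  C vs G: G wins 17–16.
  C vs H: H wins 21–12.
  D vs E: E wins 33–0.
  D vs F: D wins 29–4.
  D vs G: G wins 33–0.
  D vs H: D wins 21–12.
  E vs F: E wins 29–4.
  E vs G: E wins 20–13.
  E vs H: E wins 29–4.
  F vs G: G wins 29–4.
  F vs H: H wins 33–0.
  G vs H: G wins 21–12.
Copeland scores (wins − losses):
  C: 2 − 3 = -1
  D: 2 − 3 = -1
  E: 5 − 0 = 5
  F: 0 − 5 = -5
  G: 4 − 1 = 3
  H: 2 − 3 = -1
E has the best Copeland score.

E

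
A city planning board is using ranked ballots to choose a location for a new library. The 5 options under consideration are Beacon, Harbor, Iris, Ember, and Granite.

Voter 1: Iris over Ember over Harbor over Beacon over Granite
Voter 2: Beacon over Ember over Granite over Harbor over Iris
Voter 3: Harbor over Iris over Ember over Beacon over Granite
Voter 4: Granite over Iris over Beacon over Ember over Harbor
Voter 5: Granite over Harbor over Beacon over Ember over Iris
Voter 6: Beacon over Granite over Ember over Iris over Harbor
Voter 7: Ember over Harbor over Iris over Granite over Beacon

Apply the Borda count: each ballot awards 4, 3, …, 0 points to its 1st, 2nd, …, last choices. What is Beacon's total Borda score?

14

Borda scores:
  Beacon: 1 + 4 + 1 + 2 + 2 + 4 + 0 = 14
  Harbor: 2 + 1 + 4 + 0 + 3 + 0 + 3 = 13
  Iris: 4 + 0 + 3 + 3 + 0 + 1 + 2 = 13
  Ember: 3 + 3 + 2 + 1 + 1 + 2 + 4 = 16
  Granite: 0 + 2 + 0 + 4 + 4 + 3 + 1 = 14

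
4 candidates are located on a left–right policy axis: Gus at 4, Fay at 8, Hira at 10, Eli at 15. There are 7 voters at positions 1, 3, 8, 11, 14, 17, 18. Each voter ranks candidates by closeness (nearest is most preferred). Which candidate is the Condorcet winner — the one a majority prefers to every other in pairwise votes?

With single-peaked preferences on a line, the Condorcet winner is the candidate closest to the median voter.
The median voter (position 11) is closest to Hira at 10.
Check: Hira vs Eli — voters closer to Hira: 4 of 7.

Hira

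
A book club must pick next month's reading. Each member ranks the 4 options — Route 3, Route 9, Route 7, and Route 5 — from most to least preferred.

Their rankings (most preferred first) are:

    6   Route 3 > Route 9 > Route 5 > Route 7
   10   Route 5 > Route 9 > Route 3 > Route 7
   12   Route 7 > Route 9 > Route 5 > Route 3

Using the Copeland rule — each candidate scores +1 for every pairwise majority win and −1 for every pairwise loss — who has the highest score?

Route 9

Pairwise results:
  Route 3 vs Route 9: Route 9 wins 22–6.
  Route 3 vs Route 7: Route 3 wins 16–12.
  Route 3 vs Route 5: Route 5 wins 22–6.
  Route 9 vs Route 7: Route 9 wins 16–12.
  Route 9 vs Route 5: Route 9 wins 18–10.
  Route 7 vs Route 5: Route 5 wins 16–12.
Copeland scores (wins − losses):
  Route 3: 1 − 2 = -1
  Route 9: 3 − 0 = 3
  Route 7: 0 − 3 = -3
  Route 5: 2 − 1 = 1
Route 9 has the best Copeland score.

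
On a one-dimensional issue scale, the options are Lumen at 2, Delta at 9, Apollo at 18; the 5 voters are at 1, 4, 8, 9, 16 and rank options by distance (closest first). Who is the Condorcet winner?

With single-peaked preferences on a line, the Condorcet winner is the candidate closest to the median voter.
The median voter (position 8) is closest to Delta at 9.
Check: Delta vs Apollo — voters closer to Delta: 4 of 5.

Delta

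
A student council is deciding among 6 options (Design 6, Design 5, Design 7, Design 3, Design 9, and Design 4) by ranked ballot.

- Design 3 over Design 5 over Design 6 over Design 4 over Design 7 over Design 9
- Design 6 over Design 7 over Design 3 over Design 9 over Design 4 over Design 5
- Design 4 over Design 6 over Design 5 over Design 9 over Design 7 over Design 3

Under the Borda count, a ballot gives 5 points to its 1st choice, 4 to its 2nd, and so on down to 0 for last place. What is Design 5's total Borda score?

7

Borda scores:
  Design 6: 3 + 5 + 4 = 12
  Design 5: 4 + 0 + 3 = 7
  Design 7: 1 + 4 + 1 = 6
  Design 3: 5 + 3 + 0 = 8
  Design 9: 0 + 2 + 2 = 4
  Design 4: 2 + 1 + 5 = 8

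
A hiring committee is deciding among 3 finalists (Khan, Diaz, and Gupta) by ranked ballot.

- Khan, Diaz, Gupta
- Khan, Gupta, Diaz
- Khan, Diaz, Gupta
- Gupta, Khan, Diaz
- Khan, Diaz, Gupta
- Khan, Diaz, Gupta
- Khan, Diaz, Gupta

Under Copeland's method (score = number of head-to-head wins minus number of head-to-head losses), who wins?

Pairwise results:
  Khan vs Diaz: Khan wins 7–0.
  Khan vs Gupta: Khan wins 6–1.
  Diaz vs Gupta: Diaz wins 5–2.
Copeland scores (wins − losses):
  Khan: 2 − 0 = 2
  Diaz: 1 − 1 = 0
  Gupta: 0 − 2 = -2
Khan has the best Copeland score.

Khan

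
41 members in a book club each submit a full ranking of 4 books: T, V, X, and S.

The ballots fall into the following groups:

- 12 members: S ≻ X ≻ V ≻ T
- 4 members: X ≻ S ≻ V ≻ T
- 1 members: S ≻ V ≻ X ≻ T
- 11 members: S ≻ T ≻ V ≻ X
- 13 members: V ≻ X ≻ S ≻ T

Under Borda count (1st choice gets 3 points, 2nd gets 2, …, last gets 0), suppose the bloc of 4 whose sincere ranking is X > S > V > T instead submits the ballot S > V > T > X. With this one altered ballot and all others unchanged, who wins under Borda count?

S

Borda totals with the altered ballot: T 26, V 72, X 51, S 97.
The winner is unchanged: still S.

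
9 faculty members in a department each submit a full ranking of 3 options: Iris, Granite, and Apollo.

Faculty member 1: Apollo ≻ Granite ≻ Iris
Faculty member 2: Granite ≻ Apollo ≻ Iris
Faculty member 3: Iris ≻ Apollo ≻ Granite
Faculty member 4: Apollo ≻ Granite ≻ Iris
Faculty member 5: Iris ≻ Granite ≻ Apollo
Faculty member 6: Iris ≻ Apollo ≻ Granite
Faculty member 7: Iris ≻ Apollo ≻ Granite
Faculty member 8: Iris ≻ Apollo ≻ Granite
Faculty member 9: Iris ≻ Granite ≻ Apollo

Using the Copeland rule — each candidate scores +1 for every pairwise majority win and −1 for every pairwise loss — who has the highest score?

Iris

Pairwise results:
  Iris vs Granite: Iris wins 6–3.
  Iris vs Apollo: Iris wins 6–3.
  Granite vs Apollo: Apollo wins 6–3.
Copeland scores (wins − losses):
  Iris: 2 − 0 = 2
  Granite: 0 − 2 = -2
  Apollo: 1 − 1 = 0
Iris has the best Copeland score.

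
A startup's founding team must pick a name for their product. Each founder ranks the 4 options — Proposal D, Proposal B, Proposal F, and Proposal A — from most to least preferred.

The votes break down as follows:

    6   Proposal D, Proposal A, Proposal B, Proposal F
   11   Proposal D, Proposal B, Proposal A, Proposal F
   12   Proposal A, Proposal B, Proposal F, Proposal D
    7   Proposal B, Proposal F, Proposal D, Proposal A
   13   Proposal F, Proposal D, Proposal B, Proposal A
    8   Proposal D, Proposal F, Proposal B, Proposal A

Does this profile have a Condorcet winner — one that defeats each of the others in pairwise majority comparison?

Head-to-head results (57 voters total):
Proposal D vs Proposal B: Proposal D wins 38–19.
Proposal D vs Proposal F: Proposal F wins 32–25.
Proposal D vs Proposal A: Proposal D wins 45–12.
Proposal B vs Proposal F: Proposal B wins 36–21.
Proposal B vs Proposal A: Proposal B wins 39–18.
Proposal F vs Proposal A: Proposal A wins 29–28.
No candidate beats all others: Proposal D beats Proposal B beats Proposal F beats Proposal D, a majority cycle.

No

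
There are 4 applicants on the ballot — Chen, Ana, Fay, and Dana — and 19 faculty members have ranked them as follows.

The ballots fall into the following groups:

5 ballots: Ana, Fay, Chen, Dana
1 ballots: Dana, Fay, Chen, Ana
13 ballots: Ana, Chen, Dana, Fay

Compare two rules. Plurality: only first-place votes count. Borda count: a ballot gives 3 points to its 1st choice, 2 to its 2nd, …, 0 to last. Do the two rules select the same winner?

Plurality first-place counts: Chen 0, Ana 18, Fay 0, Dana 1 → Ana.
Borda totals: Chen 32, Ana 54, Fay 12, Dana 16 → Ana.
The two rules agree on Ana.

Yes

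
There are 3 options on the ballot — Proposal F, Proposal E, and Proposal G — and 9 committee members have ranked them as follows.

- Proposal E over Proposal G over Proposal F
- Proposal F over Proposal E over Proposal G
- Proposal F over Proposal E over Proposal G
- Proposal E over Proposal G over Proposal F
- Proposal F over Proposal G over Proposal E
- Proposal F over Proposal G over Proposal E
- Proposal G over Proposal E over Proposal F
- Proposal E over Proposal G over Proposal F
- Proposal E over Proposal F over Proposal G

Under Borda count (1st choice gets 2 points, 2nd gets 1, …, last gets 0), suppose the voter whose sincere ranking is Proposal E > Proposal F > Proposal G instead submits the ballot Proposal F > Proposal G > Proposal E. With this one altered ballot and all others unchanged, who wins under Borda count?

Proposal F

Borda totals with the altered ballot: Proposal F 10, Proposal E 9, Proposal G 8.
The switch changes the winner from Proposal E to Proposal F.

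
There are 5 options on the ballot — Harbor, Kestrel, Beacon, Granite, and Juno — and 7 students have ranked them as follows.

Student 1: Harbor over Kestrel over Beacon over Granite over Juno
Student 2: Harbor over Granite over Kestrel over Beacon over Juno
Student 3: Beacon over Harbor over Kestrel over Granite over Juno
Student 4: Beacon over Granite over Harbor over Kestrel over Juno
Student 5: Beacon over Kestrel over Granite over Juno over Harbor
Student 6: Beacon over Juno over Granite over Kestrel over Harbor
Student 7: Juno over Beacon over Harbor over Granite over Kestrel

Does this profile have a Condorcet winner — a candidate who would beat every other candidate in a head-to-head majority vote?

Head-to-head results (7 voters total):
Harbor vs Kestrel: Harbor wins 5–2.
Harbor vs Beacon: Beacon wins 5–2.
Harbor vs Granite: Harbor wins 4–3.
Harbor vs Juno: Harbor wins 4–3.
Kestrel vs Beacon: Beacon wins 5–2.
Kestrel vs Granite: Granite wins 4–3.
Kestrel vs Juno: Kestrel wins 5–2.
Beacon vs Granite: Beacon wins 6–1.
Beacon vs Juno: Beacon wins 6–1.
Granite vs Juno: Granite wins 5–2.
Beacon beats each rival — Harbor (5–2), Kestrel (5–2), Granite (6–1), Juno (6–1) — so Beacon is the Condorcet winner.

Yes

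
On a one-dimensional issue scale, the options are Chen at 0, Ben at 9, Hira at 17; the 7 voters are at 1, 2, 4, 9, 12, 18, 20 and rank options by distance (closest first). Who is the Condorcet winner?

With single-peaked preferences on a line, the Condorcet winner is the candidate closest to the median voter.
The median voter (position 9) is closest to Ben at 9.
Check: Ben vs Hira — voters closer to Ben: 5 of 7.

Ben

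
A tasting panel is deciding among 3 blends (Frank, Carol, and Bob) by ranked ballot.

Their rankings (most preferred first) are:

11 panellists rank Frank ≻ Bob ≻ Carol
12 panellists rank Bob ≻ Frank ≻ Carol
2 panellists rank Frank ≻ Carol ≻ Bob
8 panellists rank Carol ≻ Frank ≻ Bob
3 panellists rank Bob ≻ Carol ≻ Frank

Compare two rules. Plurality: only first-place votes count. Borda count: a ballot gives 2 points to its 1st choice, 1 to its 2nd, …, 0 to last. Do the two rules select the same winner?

Plurality first-place counts: Frank 13, Carol 8, Bob 15 → Bob.
Borda totals: Frank 46, Carol 21, Bob 41 → Frank.
The two rules disagree: plurality picks Bob, Borda picks Frank.

No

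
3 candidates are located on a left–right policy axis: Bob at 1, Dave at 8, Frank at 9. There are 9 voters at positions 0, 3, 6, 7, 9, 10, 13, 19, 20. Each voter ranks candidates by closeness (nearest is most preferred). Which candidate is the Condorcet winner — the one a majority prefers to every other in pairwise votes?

With single-peaked preferences on a line, the Condorcet winner is the candidate closest to the median voter.
The median voter (position 9) is closest to Frank at 9.
Check: Frank vs Dave — voters closer to Frank: 5 of 9.

Frank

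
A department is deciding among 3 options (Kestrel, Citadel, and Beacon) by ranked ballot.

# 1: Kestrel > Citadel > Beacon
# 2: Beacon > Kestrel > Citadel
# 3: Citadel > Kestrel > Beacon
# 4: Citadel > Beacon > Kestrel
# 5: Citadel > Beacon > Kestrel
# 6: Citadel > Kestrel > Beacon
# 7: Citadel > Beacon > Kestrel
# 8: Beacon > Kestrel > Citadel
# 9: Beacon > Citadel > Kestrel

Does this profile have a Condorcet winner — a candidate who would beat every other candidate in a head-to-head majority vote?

Yes

Head-to-head results (9 voters total):
Kestrel vs Citadel: Citadel wins 6–3.
Kestrel vs Beacon: Beacon wins 6–3.
Citadel vs Beacon: Citadel wins 6–3.
Citadel beats each rival — Kestrel (6–3), Beacon (6–3) — so Citadel is the Condorcet winner.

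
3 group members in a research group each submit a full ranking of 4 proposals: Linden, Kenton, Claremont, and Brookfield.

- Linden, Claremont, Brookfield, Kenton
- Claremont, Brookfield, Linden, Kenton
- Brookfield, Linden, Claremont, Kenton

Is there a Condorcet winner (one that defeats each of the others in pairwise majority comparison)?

Head-to-head results (3 voters total):
Linden vs Kenton: Linden wins 3–0.
Linden vs Claremont: Linden wins 2–1.
Linden vs Brookfield: Brookfield wins 2–1.
Kenton vs Claremont: Claremont wins 3–0.
Kenton vs Brookfield: Brookfield wins 3–0.
Claremont vs Brookfield: Claremont wins 2–1.
No candidate beats all others: Linden beats Claremont beats Brookfield beats Linden, a majority cycle.

No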